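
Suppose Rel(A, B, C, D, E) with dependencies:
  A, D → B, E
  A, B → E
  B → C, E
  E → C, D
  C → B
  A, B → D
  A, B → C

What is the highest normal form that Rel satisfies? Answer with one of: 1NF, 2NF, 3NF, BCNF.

3NF

Candidate keys: {A, B}, {A, C}, {A, D}, {A, E}. Prime attributes: {A, B, C, D, E}.
For B → C, E we have {B}⁺ = {B, C, D, E}; {B} is not a superkey, so BCNF fails.
Since {C, E} ⊆ prime attributes and every other non-superkey FD also has a prime right side, the schema is in 3NF.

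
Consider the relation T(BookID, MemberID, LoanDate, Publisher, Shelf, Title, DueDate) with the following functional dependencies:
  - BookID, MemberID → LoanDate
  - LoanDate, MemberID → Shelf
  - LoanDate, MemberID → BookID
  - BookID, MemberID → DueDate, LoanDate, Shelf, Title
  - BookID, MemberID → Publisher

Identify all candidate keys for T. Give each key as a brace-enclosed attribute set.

No FD produces {MemberID}, so it must be in every candidate key.
Closure of {BookID, MemberID} is {BookID, DueDate, LoanDate, MemberID, Publisher, Shelf, Title}, the whole schema; {BookID, MemberID} is a candidate key.
Closure of {LoanDate, MemberID} is {BookID, DueDate, LoanDate, MemberID, Publisher, Shelf, Title}, the whole schema; {LoanDate, MemberID} is a candidate key.
Any other superkey properly contains one of these, so there are no further candidate keys.

{BookID, MemberID}, {LoanDate, MemberID}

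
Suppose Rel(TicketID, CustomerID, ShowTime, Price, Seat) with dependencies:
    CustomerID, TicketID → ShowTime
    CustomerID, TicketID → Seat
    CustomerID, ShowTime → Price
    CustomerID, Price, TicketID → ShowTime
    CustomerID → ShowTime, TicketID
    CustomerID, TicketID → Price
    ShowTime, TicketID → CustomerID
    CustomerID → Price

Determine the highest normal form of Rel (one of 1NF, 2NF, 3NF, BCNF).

BCNF

Candidate keys: {CustomerID}, {ShowTime, TicketID}. Prime attributes: {CustomerID, ShowTime, TicketID}.
Every FD has a superkey on the left, so the relation is in BCNF.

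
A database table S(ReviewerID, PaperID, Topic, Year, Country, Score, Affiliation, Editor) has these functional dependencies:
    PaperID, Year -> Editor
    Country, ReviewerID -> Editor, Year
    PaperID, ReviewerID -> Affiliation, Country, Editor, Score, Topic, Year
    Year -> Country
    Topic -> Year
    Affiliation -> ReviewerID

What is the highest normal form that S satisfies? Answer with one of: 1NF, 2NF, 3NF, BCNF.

Candidate keys: {Affiliation, PaperID}, {PaperID, ReviewerID}. Prime attributes: {Affiliation, PaperID, ReviewerID}.
For PaperID, Year -> Editor we have {PaperID, Year}⁺ = {Country, Editor, PaperID, Year}; {PaperID, Year} is not a superkey, so BCNF fails.
PaperID, Year -> Editor determines the non-prime attribute {Editor} from a non-superkey — 3NF is violated.
No non-prime attribute depends on a proper subset of any candidate key, so 2NF holds.

2NF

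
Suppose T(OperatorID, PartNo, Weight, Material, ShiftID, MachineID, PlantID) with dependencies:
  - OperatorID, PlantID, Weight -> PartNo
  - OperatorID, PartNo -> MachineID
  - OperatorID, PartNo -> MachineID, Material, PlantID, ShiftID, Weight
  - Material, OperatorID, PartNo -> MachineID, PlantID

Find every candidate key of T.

{OperatorID, PartNo}, {OperatorID, PlantID, Weight}

Attributes never on any right-hand side: {OperatorID} — every candidate key must contain it.
{OperatorID, PartNo}⁺ = {MachineID, Material, OperatorID, PartNo, PlantID, ShiftID, Weight}, which is every attribute, so {OperatorID, PartNo} is a candidate key.
{OperatorID, PlantID, Weight}⁺ = {MachineID, Material, OperatorID, PartNo, PlantID, ShiftID, Weight}, which is every attribute, so {OperatorID, PlantID, Weight} is a candidate key.
No proper subset of any of these is a key, and no other minimal superkey exists.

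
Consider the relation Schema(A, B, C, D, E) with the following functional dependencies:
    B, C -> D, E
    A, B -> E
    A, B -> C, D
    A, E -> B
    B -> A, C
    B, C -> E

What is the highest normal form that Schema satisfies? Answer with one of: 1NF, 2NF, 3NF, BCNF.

BCNF

Candidate keys: {A, E}, {B}. Prime attributes: {A, B, E}.
Each dependency's left side is a superkey — BCNF holds.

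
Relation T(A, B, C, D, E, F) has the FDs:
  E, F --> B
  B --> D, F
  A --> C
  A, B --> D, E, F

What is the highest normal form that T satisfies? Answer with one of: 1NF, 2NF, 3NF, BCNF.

1NF

Candidate keys: {A, B}, {A, E, F}. Prime attributes: {A, B, E, F}.
E, F --> B breaks BCNF: {E, F}⁺ = {B, D, E, F}, so {E, F} is not a superkey.
B --> D, F determines the non-prime attribute {D} from a non-superkey — 3NF is violated.
The proper key subset {A} of {A, B} determines non-prime {C}, so the relation is not even in 2NF.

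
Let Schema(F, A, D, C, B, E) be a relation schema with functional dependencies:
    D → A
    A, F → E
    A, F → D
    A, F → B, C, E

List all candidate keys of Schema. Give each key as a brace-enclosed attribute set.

{A, F}, {D, F}

Attributes never on any right-hand side: {F} — every candidate key must contain it.
{A, F}⁺ = {A, B, C, D, E, F} — all of the relation — so {A, F} is a candidate key.
{D, F}⁺ = {A, B, C, D, E, F} — all of the relation — so {D, F} is a candidate key.
No proper subset of any of these is a key, and no other minimal superkey exists.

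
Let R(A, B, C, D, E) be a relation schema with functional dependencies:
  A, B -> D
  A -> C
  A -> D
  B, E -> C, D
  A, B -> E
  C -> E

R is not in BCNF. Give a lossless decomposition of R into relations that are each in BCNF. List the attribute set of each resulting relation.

Candidate key of the original relation: {A, B}.
{A, B, C, D, E}: {A} determines {A, C, D, E} here but is not a superkey — split on A -> C, D, E, giving {A, C, D, E} and {A, B}.
{A, C, D, E}: {C} determines {C, E} here but is not a superkey — split on C -> E, giving {C, E} and {A, C, D}.
{C, E}: every determinant is a superkey — BCNF.
{A, C, D}: every determinant is a superkey — BCNF.
{A, B}: every determinant is a superkey — BCNF.

{A, B}; {A, C, D}; {C, E}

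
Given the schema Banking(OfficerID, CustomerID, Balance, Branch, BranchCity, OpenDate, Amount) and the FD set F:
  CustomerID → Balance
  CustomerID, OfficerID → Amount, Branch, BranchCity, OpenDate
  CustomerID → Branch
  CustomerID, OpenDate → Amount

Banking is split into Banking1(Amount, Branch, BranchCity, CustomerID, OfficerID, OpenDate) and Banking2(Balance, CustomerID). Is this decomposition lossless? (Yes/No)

Yes

Common attributes: {CustomerID}; their closure is {Balance, Branch, CustomerID}.
This includes all of Banking2, so the common attributes are a superkey of Banking2 — the join is lossless.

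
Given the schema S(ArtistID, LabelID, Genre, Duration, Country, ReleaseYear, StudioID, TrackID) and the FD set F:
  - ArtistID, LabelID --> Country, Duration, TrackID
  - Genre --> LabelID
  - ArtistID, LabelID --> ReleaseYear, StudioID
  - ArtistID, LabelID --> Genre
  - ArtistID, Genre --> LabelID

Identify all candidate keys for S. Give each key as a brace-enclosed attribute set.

{ArtistID, Genre}, {ArtistID, LabelID}

Attributes never on any right-hand side: {ArtistID} — every candidate key must contain it.
{ArtistID, Genre}⁺ = {ArtistID, Country, Duration, Genre, LabelID, ReleaseYear, StudioID, TrackID} — all of the relation — so {ArtistID, Genre} is a candidate key.
{ArtistID, LabelID}⁺ = {ArtistID, Country, Duration, Genre, LabelID, ReleaseYear, StudioID, TrackID} — all of the relation — so {ArtistID, LabelID} is a candidate key.
These are minimal and exhaustive — every other superkey contains one of them.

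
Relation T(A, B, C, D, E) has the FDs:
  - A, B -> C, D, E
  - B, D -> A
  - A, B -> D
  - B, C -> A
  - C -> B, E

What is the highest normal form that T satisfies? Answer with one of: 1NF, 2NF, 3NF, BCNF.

Candidate keys: {A, B}, {B, D}, {C}. Prime attributes: {A, B, C, D}.
Each dependency's left side is a superkey — BCNF holds.

BCNF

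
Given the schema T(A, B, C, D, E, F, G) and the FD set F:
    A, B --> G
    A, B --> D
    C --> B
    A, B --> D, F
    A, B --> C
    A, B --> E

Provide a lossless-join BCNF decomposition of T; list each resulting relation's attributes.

{A, C, D, E, F, G}; {B, C}

Candidate keys of the original relation: {A, B}, {A, C}.
In {A, B, C, D, E, F, G}, {C} is not a superkey ({C}⁺ restricted to this set is {B, C}), so split on C --> B into {B, C} and {A, C, D, E, F, G}.
{B, C} has no BCNF violation.
{A, C, D, E, F, G} has no BCNF violation.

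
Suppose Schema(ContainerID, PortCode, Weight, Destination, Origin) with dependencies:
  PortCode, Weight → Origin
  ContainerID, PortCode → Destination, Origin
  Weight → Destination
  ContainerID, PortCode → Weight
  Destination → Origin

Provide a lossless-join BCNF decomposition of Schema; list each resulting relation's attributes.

Candidate key of the original relation: {ContainerID, PortCode}.
In {ContainerID, Destination, Origin, PortCode, Weight}, {PortCode, Weight} is not a superkey ({PortCode, Weight}⁺ restricted to this set is {Destination, Origin, PortCode, Weight}), so split on PortCode, Weight → Destination, Origin into {Destination, Origin, PortCode, Weight} and {ContainerID, PortCode, Weight}.
In {Destination, Origin, PortCode, Weight}, {Weight} is not a superkey ({Weight}⁺ restricted to this set is {Destination, Origin, Weight}), so split on Weight → Destination, Origin into {Destination, Origin, Weight} and {PortCode, Weight}.
In {Destination, Origin, Weight}, {Destination} is not a superkey ({Destination}⁺ restricted to this set is {Destination, Origin}), so split on Destination → Origin into {Destination, Origin} and {Destination, Weight}.
{Destination, Origin} is in BCNF.
{Destination, Weight} is in BCNF.
{PortCode, Weight} is in BCNF.
{ContainerID, PortCode, Weight} is in BCNF.

{ContainerID, PortCode, Weight}; {Destination, Origin}; {Destination, Weight}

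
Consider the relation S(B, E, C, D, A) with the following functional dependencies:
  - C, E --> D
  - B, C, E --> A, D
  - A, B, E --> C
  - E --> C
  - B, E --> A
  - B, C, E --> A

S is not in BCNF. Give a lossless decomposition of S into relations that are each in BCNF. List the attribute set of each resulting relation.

{A, B, E}; {C, D, E}

Candidate key of the original relation: {B, E}.
In {A, B, C, D, E}, {C, E} is not a superkey ({C, E}⁺ restricted to this set is {C, D, E}), so split on C, E --> D into {C, D, E} and {A, B, C, E}.
{C, D, E} has no BCNF violation.
In {A, B, C, E}, {E} is not a superkey ({E}⁺ restricted to this set is {C, E}), so split on E --> C into {C, E} and {A, B, E}.
{C, E} has no BCNF violation.
{A, B, E} has no BCNF violation.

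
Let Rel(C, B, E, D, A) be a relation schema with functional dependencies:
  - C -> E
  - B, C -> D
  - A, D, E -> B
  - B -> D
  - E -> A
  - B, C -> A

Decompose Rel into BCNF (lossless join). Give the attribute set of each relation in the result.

{A, E}; {B, C}; {B, D}; {C, E}

Candidate keys of the original relation: {B, C}, {C, D}.
In {A, B, C, D, E}, {C} is not a superkey ({C}⁺ restricted to this set is {A, C, E}), so split on C -> A, E into {A, C, E} and {B, C, D}.
In {A, C, E}, {E} is not a superkey ({E}⁺ restricted to this set is {A, E}), so split on E -> A into {A, E} and {C, E}.
{A, E} has no BCNF violation.
{C, E} has no BCNF violation.
In {B, C, D}, {B} is not a superkey ({B}⁺ restricted to this set is {B, D}), so split on B -> D into {B, D} and {B, C}.
{B, D} has no BCNF violation.
{B, C} has no BCNF violation.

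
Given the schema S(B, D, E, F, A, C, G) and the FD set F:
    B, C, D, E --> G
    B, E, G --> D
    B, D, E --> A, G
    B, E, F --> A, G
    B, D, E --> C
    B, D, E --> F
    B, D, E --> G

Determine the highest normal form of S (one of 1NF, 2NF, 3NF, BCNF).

BCNF

Candidate keys: {B, D, E}, {B, E, F}, {B, E, G}. Prime attributes: {B, D, E, F, G}.
Every FD has a superkey on the left, so the relation is in BCNF.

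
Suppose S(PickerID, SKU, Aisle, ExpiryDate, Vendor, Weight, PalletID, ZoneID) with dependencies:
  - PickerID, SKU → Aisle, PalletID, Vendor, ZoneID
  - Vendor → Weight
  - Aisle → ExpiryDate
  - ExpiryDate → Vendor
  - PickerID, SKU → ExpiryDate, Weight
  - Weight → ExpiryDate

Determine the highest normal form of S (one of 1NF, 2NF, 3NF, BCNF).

Candidate key: {PickerID, SKU}. Prime attributes: {PickerID, SKU}.
Vendor → Weight: {Vendor}⁺ = {ExpiryDate, Vendor, Weight}, which is not all of the attributes, so the left side is not a superkey — BCNF is violated.
Vendor → Weight determines the non-prime attribute {Weight} from a non-superkey — 3NF is violated.
No proper subset of a key has a non-prime attribute in its closure, so there is no partial dependency; 2NF holds.

2NF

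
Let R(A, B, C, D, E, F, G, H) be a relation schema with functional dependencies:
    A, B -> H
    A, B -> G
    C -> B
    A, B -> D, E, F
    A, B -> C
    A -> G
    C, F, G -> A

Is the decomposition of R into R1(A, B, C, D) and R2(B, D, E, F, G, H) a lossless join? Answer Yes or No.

No

Common attributes: {B, D}; their closure is {B, D}.
The closure covers neither R1 nor R2 entirely; the join is not lossless.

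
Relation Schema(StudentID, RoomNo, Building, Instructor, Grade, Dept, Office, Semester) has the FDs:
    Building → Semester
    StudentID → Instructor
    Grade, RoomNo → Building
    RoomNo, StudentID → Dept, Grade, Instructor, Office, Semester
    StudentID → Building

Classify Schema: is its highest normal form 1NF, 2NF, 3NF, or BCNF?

Candidate key: {RoomNo, StudentID}. Prime attributes: {RoomNo, StudentID}.
For Building → Semester we have {Building}⁺ = {Building, Semester}; {Building} is not a superkey, so BCNF fails.
Because {Semester} is non-prime and the left side of Building → Semester is not a superkey, the relation is not in 3NF.
Since {StudentID} ⊂ {RoomNo, StudentID} and {StudentID}⁺ ⊇ {Building, Instructor, Semester} with {Building, Instructor, Semester} non-prime, there is a partial dependency; 2NF fails.

1NF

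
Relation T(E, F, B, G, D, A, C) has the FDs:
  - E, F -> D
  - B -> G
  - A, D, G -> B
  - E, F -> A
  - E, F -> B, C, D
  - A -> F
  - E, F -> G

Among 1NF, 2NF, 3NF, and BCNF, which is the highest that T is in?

Candidate keys: {A, E}, {E, F}. Prime attributes: {A, E, F}.
B -> G breaks BCNF: {B}⁺ = {B, G}, so {B} is not a superkey.
B -> G has non-prime {G} on the right and a non-superkey on the left, so 3NF fails.
No proper subset of a key has a non-prime attribute in its closure, so there is no partial dependency; 2NF holds.

2NF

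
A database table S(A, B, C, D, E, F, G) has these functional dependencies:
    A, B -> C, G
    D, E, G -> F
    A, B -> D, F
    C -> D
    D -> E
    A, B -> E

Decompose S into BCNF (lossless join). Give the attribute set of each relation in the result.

{A, B, C, G}; {C, D}; {D, E}; {D, F, G}

Candidate key of the original relation: {A, B}.
In {A, B, C, D, E, F, G}, {D, E, G} is not a superkey ({D, E, G}⁺ restricted to this set is {D, E, F, G}), so split on D, E, G -> F into {D, E, F, G} and {A, B, C, D, E, G}.
In {D, E, F, G}, {D} is not a superkey ({D}⁺ restricted to this set is {D, E}), so split on D -> E into {D, E} and {D, F, G}.
{D, E} has no BCNF violation.
{D, F, G} has no BCNF violation.
In {A, B, C, D, E, G}, {C} is not a superkey ({C}⁺ restricted to this set is {C, D, E}), so split on C -> D, E into {C, D, E} and {A, B, C, G}.
In {C, D, E}, {D} is not a superkey ({D}⁺ restricted to this set is {D, E}), so split on D -> E into {D, E} and {C, D}.
{D, E} has no BCNF violation.
{C, D} has no BCNF violation.
{A, B, C, G} has no BCNF violation.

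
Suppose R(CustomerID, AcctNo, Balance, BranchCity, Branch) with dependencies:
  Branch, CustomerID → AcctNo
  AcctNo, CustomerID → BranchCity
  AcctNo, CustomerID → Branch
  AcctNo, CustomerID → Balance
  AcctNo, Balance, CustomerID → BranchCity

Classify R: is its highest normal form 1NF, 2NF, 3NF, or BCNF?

Candidate keys: {AcctNo, CustomerID}, {Branch, CustomerID}. Prime attributes: {AcctNo, Branch, CustomerID}.
Each dependency's left side is a superkey — BCNF holds.

BCNF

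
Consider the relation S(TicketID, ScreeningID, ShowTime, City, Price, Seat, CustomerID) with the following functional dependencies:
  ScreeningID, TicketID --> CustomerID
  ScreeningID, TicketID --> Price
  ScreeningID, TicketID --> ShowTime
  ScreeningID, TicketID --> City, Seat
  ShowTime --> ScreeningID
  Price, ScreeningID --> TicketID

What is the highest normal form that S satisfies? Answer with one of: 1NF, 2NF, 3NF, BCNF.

3NF

Candidate keys: {Price, ScreeningID}, {Price, ShowTime}, {ScreeningID, TicketID}, {ShowTime, TicketID}. Prime attributes: {Price, ScreeningID, ShowTime, TicketID}.
ShowTime --> ScreeningID: {ShowTime}⁺ = {ScreeningID, ShowTime}, which is not all of the attributes, so the left side is not a superkey — BCNF is violated.
Its right-hand attributes {ScreeningID} are all prime, as are those of every other non-superkey FD — the relation is in 3NF.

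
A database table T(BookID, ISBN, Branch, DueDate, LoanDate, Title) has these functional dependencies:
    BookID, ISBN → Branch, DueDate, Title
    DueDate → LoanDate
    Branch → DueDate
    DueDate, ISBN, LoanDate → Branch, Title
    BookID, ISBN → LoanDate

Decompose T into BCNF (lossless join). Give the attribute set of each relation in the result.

Candidate key of the original relation: {BookID, ISBN}.
{BookID, Branch, DueDate, ISBN, LoanDate, Title}: {DueDate} determines {DueDate, LoanDate} here but is not a superkey — split on DueDate → LoanDate, giving {DueDate, LoanDate} and {BookID, Branch, DueDate, ISBN, Title}.
{DueDate, LoanDate} has no BCNF violation.
{BookID, Branch, DueDate, ISBN, Title}: {Branch} determines {Branch, DueDate} here but is not a superkey — split on Branch → DueDate, giving {Branch, DueDate} and {BookID, Branch, ISBN, Title}.
{Branch, DueDate} has no BCNF violation.
{BookID, Branch, ISBN, Title}: {Branch, ISBN} determines {Branch, ISBN, Title} here but is not a superkey — split on Branch, ISBN → Title, giving {Branch, ISBN, Title} and {BookID, Branch, ISBN}.
{Branch, ISBN, Title} has no BCNF violation.
{BookID, Branch, ISBN} has no BCNF violation.

{BookID, Branch, ISBN}; {Branch, DueDate}; {Branch, ISBN, Title}; {DueDate, LoanDate}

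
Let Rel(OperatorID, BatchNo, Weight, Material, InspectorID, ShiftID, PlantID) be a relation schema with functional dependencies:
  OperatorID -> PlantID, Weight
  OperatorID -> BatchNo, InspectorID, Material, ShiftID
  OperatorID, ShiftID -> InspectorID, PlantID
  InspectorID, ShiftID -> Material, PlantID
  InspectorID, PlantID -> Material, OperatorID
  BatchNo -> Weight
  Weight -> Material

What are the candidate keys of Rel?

{InspectorID, PlantID}, {InspectorID, ShiftID}, {OperatorID}

{OperatorID} is a candidate key since {OperatorID}⁺ = {BatchNo, InspectorID, Material, OperatorID, PlantID, ShiftID, Weight} covers every attribute.
{InspectorID, PlantID} is a candidate key since {InspectorID, PlantID}⁺ = {BatchNo, InspectorID, Material, OperatorID, PlantID, ShiftID, Weight} covers every attribute.
{InspectorID, ShiftID} is a candidate key since {InspectorID, ShiftID}⁺ = {BatchNo, InspectorID, Material, OperatorID, PlantID, ShiftID, Weight} covers every attribute.
No proper subset of any of these is a key, and no other minimal superkey exists.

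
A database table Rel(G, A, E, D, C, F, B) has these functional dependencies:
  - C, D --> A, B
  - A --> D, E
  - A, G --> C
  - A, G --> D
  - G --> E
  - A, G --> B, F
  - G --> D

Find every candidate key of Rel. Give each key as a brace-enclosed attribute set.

{A, G}, {C, G}

Attributes never on any right-hand side: {G} — every candidate key must contain it.
{A, G}⁺ = {A, B, C, D, E, F, G}, which is every attribute, so {A, G} is a candidate key.
{C, G}⁺ = {A, B, C, D, E, F, G}, which is every attribute, so {C, G} is a candidate key.
Any other superkey properly contains one of these, so there are no further candidate keys.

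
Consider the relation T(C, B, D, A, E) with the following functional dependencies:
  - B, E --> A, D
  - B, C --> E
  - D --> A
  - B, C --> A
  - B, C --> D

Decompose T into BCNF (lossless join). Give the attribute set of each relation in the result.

Candidate key of the original relation: {B, C}.
{A, B, C, D, E}: {B, E} determines {A, B, D, E} here but is not a superkey — split on B, E --> A, D, giving {A, B, D, E} and {B, C, E}.
{A, B, D, E}: {D} determines {A, D} here but is not a superkey — split on D --> A, giving {A, D} and {B, D, E}.
{A, D} has no BCNF violation.
{B, D, E} has no BCNF violation.
{B, C, E} has no BCNF violation.

{A, D}; {B, C, E}; {B, D, E}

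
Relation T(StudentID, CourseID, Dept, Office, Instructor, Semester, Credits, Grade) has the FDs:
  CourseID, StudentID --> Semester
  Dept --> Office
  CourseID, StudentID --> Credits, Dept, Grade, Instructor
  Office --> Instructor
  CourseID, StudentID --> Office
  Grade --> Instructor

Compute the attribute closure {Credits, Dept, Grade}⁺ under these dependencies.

{Credits, Dept, Grade, Instructor, Office}

Start with {Credits, Dept, Grade}.
Dept --> Office applies; add {Office} → now {Credits, Dept, Grade, Office}.
Office --> Instructor applies; add {Instructor} → now {Credits, Dept, Grade, Instructor, Office}.
No further FD applies.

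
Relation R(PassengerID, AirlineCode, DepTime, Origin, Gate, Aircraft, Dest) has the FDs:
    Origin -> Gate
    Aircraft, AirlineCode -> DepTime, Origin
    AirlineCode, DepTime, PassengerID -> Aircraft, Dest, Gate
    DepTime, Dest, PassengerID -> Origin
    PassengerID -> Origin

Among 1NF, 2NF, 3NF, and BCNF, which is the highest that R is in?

1NF

Candidate keys: {Aircraft, AirlineCode, PassengerID}, {AirlineCode, DepTime, PassengerID}. Prime attributes: {Aircraft, AirlineCode, DepTime, PassengerID}.
For Origin -> Gate we have {Origin}⁺ = {Gate, Origin}; {Origin} is not a superkey, so BCNF fails.
Origin -> Gate determines the non-prime attribute {Gate} from a non-superkey — 3NF is violated.
Since {PassengerID} ⊂ {Aircraft, AirlineCode, PassengerID} and {PassengerID}⁺ ⊇ {Gate, Origin} with {Gate, Origin} non-prime, there is a partial dependency; 2NF fails.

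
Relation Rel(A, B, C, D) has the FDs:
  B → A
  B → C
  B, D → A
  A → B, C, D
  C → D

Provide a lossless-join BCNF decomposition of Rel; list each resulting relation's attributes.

{A, B, C}; {C, D}

Candidate keys of the original relation: {A}, {B}.
{A, B, C, D}: {C} determines {C, D} here but is not a superkey — split on C → D, giving {C, D} and {A, B, C}.
{C, D}: every determinant is a superkey — BCNF.
{A, B, C}: every determinant is a superkey — BCNF.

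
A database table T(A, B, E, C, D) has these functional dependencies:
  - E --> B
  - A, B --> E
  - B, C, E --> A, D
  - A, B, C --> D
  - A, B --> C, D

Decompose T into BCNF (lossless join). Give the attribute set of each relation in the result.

Candidate keys of the original relation: {A, B}, {A, E}, {C, E}.
{A, B, C, D, E}: {E} determines {B, E} here but is not a superkey — split on E --> B, giving {B, E} and {A, C, D, E}.
{B, E} is in BCNF.
{A, C, D, E} is in BCNF.

{A, C, D, E}; {B, E}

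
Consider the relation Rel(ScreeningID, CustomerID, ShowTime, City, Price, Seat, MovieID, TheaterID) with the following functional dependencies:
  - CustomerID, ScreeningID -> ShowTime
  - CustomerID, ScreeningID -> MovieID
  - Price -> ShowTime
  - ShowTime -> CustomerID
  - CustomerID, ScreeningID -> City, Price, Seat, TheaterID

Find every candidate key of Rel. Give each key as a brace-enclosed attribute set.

Attributes never on any right-hand side: {ScreeningID} — every candidate key must contain it.
Closure of {CustomerID, ScreeningID} is {City, CustomerID, MovieID, Price, ScreeningID, Seat, ShowTime, TheaterID}, the whole schema; {CustomerID, ScreeningID} is a candidate key.
Closure of {Price, ScreeningID} is {City, CustomerID, MovieID, Price, ScreeningID, Seat, ShowTime, TheaterID}, the whole schema; {Price, ScreeningID} is a candidate key.
Closure of {ScreeningID, ShowTime} is {City, CustomerID, MovieID, Price, ScreeningID, Seat, ShowTime, TheaterID}, the whole schema; {ScreeningID, ShowTime} is a candidate key.
These are minimal and exhaustive — every other superkey contains one of them.

{CustomerID, ScreeningID}, {Price, ScreeningID}, {ScreeningID, ShowTime}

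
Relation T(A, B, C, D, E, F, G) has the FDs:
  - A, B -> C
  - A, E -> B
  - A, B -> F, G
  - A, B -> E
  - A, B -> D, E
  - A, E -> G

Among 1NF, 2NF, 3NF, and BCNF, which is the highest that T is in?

BCNF

Candidate keys: {A, B}, {A, E}. Prime attributes: {A, B, E}.
The left-hand side of every FD is a superkey, so BCNF is satisfied.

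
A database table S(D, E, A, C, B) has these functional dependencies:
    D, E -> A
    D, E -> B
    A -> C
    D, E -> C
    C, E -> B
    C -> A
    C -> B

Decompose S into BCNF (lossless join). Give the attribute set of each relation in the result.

Candidate key of the original relation: {D, E}.
{A, B, C, D, E}: {A} determines {A, B, C} here but is not a superkey — split on A -> B, C, giving {A, B, C} and {A, D, E}.
{A, B, C}: every determinant is a superkey — BCNF.
{A, D, E}: every determinant is a superkey — BCNF.

{A, B, C}; {A, D, E}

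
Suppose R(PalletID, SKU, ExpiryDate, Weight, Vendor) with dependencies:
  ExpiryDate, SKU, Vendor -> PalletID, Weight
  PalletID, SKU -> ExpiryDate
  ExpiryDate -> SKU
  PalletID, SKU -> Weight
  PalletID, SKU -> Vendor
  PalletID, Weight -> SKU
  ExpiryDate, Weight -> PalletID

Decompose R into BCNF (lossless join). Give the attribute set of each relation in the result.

{ExpiryDate, PalletID, Vendor, Weight}; {ExpiryDate, SKU}

Candidate keys of the original relation: {ExpiryDate, PalletID}, {ExpiryDate, Vendor}, {ExpiryDate, Weight}, {PalletID, SKU}, {PalletID, Weight}.
{ExpiryDate, PalletID, SKU, Vendor, Weight}: {ExpiryDate} determines {ExpiryDate, SKU} here but is not a superkey — split on ExpiryDate -> SKU, giving {ExpiryDate, SKU} and {ExpiryDate, PalletID, Vendor, Weight}.
{ExpiryDate, SKU} is in BCNF.
{ExpiryDate, PalletID, Vendor, Weight} is in BCNF.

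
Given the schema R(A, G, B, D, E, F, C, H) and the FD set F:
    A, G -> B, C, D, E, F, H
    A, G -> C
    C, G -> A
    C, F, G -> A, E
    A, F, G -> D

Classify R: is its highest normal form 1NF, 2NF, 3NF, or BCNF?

Candidate keys: {A, G}, {C, G}. Prime attributes: {A, C, G}.
Each dependency's left side is a superkey — BCNF holds.

BCNF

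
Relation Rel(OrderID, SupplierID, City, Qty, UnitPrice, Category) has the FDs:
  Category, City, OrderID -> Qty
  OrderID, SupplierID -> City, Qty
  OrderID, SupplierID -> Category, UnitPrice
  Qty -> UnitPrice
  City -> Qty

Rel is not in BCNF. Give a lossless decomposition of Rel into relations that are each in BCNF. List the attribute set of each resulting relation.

{Category, City, OrderID, SupplierID}; {City, Qty}; {Qty, UnitPrice}

Candidate key of the original relation: {OrderID, SupplierID}.
In {Category, City, OrderID, Qty, SupplierID, UnitPrice}, {Category, City, OrderID} is not a superkey ({Category, City, OrderID}⁺ restricted to this set is {Category, City, OrderID, Qty, UnitPrice}), so split on Category, City, OrderID -> Qty, UnitPrice into {Category, City, OrderID, Qty, UnitPrice} and {Category, City, OrderID, SupplierID}.
In {Category, City, OrderID, Qty, UnitPrice}, {Qty} is not a superkey ({Qty}⁺ restricted to this set is {Qty, UnitPrice}), so split on Qty -> UnitPrice into {Qty, UnitPrice} and {Category, City, OrderID, Qty}.
{Qty, UnitPrice} is in BCNF.
In {Category, City, OrderID, Qty}, {City} is not a superkey ({City}⁺ restricted to this set is {City, Qty}), so split on City -> Qty into {City, Qty} and {Category, City, OrderID}.
{City, Qty} is in BCNF.
{Category, City, OrderID} is in BCNF.
{Category, City, OrderID, SupplierID} is in BCNF.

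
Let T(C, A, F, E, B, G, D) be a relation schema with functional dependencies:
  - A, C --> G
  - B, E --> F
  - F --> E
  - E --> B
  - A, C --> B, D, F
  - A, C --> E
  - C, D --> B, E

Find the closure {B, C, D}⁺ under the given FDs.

Start with {B, C, D}.
C, D --> B, E applies; add {E} → now {B, C, D, E}.
B, E --> F applies; add {F} → now {B, C, D, E, F}.
No further FD applies.

{B, C, D, E, F}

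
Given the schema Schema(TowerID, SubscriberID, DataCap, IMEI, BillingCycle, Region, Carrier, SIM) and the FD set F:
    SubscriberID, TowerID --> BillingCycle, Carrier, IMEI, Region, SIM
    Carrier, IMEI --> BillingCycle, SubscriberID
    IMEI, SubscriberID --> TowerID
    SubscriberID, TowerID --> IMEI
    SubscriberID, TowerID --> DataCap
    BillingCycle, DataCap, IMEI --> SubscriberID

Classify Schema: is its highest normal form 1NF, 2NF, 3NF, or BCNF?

Candidate keys: {BillingCycle, DataCap, IMEI}, {Carrier, IMEI}, {IMEI, SubscriberID}, {SubscriberID, TowerID}. Prime attributes: {BillingCycle, Carrier, DataCap, IMEI, SubscriberID, TowerID}.
Every FD has a superkey on the left, so the relation is in BCNF.

BCNF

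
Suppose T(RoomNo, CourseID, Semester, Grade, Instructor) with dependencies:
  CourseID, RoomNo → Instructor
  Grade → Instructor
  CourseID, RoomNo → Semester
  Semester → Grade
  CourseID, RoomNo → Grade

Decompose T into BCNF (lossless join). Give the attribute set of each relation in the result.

Candidate key of the original relation: {CourseID, RoomNo}.
Within {CourseID, Grade, Instructor, RoomNo, Semester}: {Grade}⁺ ∩ {CourseID, Grade, Instructor, RoomNo, Semester} = {Grade, Instructor}, not the whole set, so Grade → Instructor violates BCNF; decompose into {Grade, Instructor} and {CourseID, Grade, RoomNo, Semester}.
{Grade, Instructor}: every determinant is a superkey — BCNF.
Within {CourseID, Grade, RoomNo, Semester}: {Semester}⁺ ∩ {CourseID, Grade, RoomNo, Semester} = {Grade, Semester}, not the whole set, so Semester → Grade violates BCNF; decompose into {Grade, Semester} and {CourseID, RoomNo, Semester}.
{Grade, Semester}: every determinant is a superkey — BCNF.
{CourseID, RoomNo, Semester}: every determinant is a superkey — BCNF.

{CourseID, RoomNo, Semester}; {Grade, Instructor}; {Grade, Semester}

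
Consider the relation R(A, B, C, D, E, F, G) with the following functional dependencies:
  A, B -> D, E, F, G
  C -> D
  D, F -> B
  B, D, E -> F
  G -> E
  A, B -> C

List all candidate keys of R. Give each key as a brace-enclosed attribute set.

{A, B}, {A, C, F}, {A, D, F}

Attributes never on any right-hand side: {A} — every candidate key must contain it.
{A, B}⁺ = {A, B, C, D, E, F, G}, which is every attribute, so {A, B} is a candidate key.
{A, C, F}⁺ = {A, B, C, D, E, F, G}, which is every attribute, so {A, C, F} is a candidate key.
{A, D, F}⁺ = {A, B, C, D, E, F, G}, which is every attribute, so {A, D, F} is a candidate key.
These are minimal and exhaustive — every other superkey contains one of them.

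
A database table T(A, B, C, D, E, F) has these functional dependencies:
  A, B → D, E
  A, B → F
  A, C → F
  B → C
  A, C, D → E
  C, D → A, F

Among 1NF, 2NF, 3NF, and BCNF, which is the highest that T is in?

1NF

Candidate keys: {A, B}, {B, D}. Prime attributes: {A, B, D}.
For A, C → F we have {A, C}⁺ = {A, C, F}; {A, C} is not a superkey, so BCNF fails.
A, C → F determines the non-prime attribute {F} from a non-superkey — 3NF is violated.
Since {B} ⊂ {A, B} and {B}⁺ ⊇ {C} with {C} non-prime, there is a partial dependency; 2NF fails.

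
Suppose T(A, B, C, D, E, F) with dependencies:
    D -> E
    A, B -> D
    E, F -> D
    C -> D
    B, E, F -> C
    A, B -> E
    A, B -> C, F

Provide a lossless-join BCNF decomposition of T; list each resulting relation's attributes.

Candidate key of the original relation: {A, B}.
In {A, B, C, D, E, F}, {D} is not a superkey ({D}⁺ restricted to this set is {D, E}), so split on D -> E into {D, E} and {A, B, C, D, F}.
{D, E} has no BCNF violation.
In {A, B, C, D, F}, {C} is not a superkey ({C}⁺ restricted to this set is {C, D}), so split on C -> D into {C, D} and {A, B, C, F}.
{C, D} has no BCNF violation.
{A, B, C, F} has no BCNF violation.

{A, B, C, F}; {C, D}; {D, E}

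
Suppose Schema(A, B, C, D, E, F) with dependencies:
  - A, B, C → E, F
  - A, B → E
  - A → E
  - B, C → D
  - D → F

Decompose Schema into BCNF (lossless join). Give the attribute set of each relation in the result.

Candidate key of the original relation: {A, B, C}.
{A, B, C, D, E, F}: {A, B} determines {A, B, E} here but is not a superkey — split on A, B → E, giving {A, B, E} and {A, B, C, D, F}.
{A, B, E}: {A} determines {A, E} here but is not a superkey — split on A → E, giving {A, E} and {A, B}.
{A, E}: every determinant is a superkey — BCNF.
{A, B}: every determinant is a superkey — BCNF.
{A, B, C, D, F}: {B, C} determines {B, C, D, F} here but is not a superkey — split on B, C → D, F, giving {B, C, D, F} and {A, B, C}.
{B, C, D, F}: {D} determines {D, F} here but is not a superkey — split on D → F, giving {D, F} and {B, C, D}.
{D, F}: every determinant is a superkey — BCNF.
{B, C, D}: every determinant is a superkey — BCNF.
{A, B, C}: every determinant is a superkey — BCNF.

{A, B, C}; {A, E}; {B, C, D}; {D, F}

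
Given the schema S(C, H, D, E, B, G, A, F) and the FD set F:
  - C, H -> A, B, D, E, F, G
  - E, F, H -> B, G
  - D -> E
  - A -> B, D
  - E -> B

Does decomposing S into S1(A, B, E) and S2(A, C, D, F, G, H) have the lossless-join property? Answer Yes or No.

S1 ∩ S2 = {A}; its closure under F is {A, B, D, E}.
S1 is contained in that closure, so S1 ∩ S2 -> S1 holds and the join is lossless.

Yes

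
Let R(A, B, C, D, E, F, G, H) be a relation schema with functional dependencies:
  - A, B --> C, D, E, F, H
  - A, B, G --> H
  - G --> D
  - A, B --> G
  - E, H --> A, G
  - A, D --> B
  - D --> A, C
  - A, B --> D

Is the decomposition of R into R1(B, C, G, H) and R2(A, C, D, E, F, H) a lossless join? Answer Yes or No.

The shared attributes are {C, H} and {C, H}⁺ = {C, H}.
Neither R1 nor R2 is contained in that closure, so the decomposition is lossy.

No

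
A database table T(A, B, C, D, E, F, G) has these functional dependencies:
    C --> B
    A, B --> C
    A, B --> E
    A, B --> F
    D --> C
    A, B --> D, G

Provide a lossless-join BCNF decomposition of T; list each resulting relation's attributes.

{A, D, E, F, G}; {B, C}; {C, D}

Candidate keys of the original relation: {A, B}, {A, C}, {A, D}.
{A, B, C, D, E, F, G}: {C} determines {B, C} here but is not a superkey — split on C --> B, giving {B, C} and {A, C, D, E, F, G}.
{B, C} has no BCNF violation.
{A, C, D, E, F, G}: {D} determines {C, D} here but is not a superkey — split on D --> C, giving {C, D} and {A, D, E, F, G}.
{C, D} has no BCNF violation.
{A, D, E, F, G} has no BCNF violation.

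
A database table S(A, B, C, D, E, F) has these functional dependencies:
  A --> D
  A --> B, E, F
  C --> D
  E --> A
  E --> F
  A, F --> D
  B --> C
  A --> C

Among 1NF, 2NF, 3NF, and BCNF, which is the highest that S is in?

Candidate keys: {A}, {E}. Prime attributes: {A, E}.
C --> D: {C}⁺ = {C, D}, which is not all of the attributes, so the left side is not a superkey — BCNF is violated.
Because {D} is non-prime and the left side of C --> D is not a superkey, the relation is not in 3NF.
With only single-attribute keys there can be no partial dependency, so 2NF holds.

2NF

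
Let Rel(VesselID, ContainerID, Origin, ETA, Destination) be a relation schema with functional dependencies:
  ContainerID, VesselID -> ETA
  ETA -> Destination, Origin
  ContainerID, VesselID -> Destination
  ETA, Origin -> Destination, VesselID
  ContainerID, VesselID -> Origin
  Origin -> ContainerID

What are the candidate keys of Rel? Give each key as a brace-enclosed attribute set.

{ETA} is a candidate key since {ETA}⁺ = {ContainerID, Destination, ETA, Origin, VesselID} covers every attribute.
{ContainerID, VesselID} is a candidate key since {ContainerID, VesselID}⁺ = {ContainerID, Destination, ETA, Origin, VesselID} covers every attribute.
{Origin, VesselID} is a candidate key since {Origin, VesselID}⁺ = {ContainerID, Destination, ETA, Origin, VesselID} covers every attribute.
Any other superkey properly contains one of these, so there are no further candidate keys.

{ContainerID, VesselID}, {ETA}, {Origin, VesselID}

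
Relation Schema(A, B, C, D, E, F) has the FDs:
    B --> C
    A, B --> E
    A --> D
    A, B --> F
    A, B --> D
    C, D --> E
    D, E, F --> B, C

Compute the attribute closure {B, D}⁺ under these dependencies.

{B, C, D, E}

Start with {B, D}.
B --> C applies; add {C} → now {B, C, D}.
C, D --> E applies; add {E} → now {B, C, D, E}.
No further FD applies.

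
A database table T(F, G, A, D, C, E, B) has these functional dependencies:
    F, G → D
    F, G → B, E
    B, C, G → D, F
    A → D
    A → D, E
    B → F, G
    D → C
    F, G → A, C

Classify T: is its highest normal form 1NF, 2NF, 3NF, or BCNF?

2NF

Candidate keys: {B}, {F, G}. Prime attributes: {B, F, G}.
For A → D we have {A}⁺ = {A, C, D, E}; {A} is not a superkey, so BCNF fails.
A → D determines the non-prime attribute {D} from a non-superkey — 3NF is violated.
No non-prime attribute depends on a proper subset of any candidate key, so 2NF holds.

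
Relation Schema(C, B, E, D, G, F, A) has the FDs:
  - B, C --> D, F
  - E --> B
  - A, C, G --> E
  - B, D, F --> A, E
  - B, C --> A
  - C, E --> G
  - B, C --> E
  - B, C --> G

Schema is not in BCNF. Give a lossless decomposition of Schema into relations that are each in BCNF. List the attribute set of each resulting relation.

Candidate keys of the original relation: {A, C, G}, {B, C}, {C, E}.
In {A, B, C, D, E, F, G}, {E} is not a superkey ({E}⁺ restricted to this set is {B, E}), so split on E --> B into {B, E} and {A, C, D, E, F, G}.
{B, E} is in BCNF.
In {A, C, D, E, F, G}, {D, E, F} is not a superkey ({D, E, F}⁺ restricted to this set is {A, D, E, F}), so split on D, E, F --> A into {A, D, E, F} and {C, D, E, F, G}.
{A, D, E, F} is in BCNF.
{C, D, E, F, G} is in BCNF.

{A, D, E, F}; {B, E}; {C, D, E, F, G}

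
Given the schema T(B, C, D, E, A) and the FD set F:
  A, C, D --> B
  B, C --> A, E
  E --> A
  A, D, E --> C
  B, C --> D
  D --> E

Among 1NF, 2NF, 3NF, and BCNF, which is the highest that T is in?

Candidate keys: {B, C}, {D}. Prime attributes: {B, C, D}.
E --> A: {E}⁺ = {A, E}, which is not all of the attributes, so the left side is not a superkey — BCNF is violated.
E --> A determines the non-prime attribute {A} from a non-superkey — 3NF is violated.
Checking every proper subset of each key, none determines a non-prime attribute — 2NF is satisfied.

2NF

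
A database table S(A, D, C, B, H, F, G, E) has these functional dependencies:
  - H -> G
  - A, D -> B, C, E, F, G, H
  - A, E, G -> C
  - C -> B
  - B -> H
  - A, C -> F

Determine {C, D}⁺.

{B, C, D, G, H}

Start with {C, D}.
C -> B applies; add {B} → now {B, C, D}.
B -> H applies; add {H} → now {B, C, D, H}.
H -> G applies; add {G} → now {B, C, D, G, H}.
No further FD applies.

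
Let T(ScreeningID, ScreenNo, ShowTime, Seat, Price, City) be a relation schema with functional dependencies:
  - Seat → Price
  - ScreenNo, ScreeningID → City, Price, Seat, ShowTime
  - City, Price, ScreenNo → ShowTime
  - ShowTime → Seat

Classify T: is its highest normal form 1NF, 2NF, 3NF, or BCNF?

2NF

Candidate key: {ScreenNo, ScreeningID}. Prime attributes: {ScreenNo, ScreeningID}.
For Seat → Price we have {Seat}⁺ = {Price, Seat}; {Seat} is not a superkey, so BCNF fails.
Seat → Price determines the non-prime attribute {Price} from a non-superkey — 3NF is violated.
No proper subset of a key has a non-prime attribute in its closure, so there is no partial dependency; 2NF holds.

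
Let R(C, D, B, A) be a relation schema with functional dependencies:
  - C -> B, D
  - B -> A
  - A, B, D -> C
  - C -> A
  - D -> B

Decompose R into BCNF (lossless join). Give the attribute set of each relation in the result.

{A, B}; {B, C, D}

Candidate keys of the original relation: {C}, {D}.
{A, B, C, D}: {B} determines {A, B} here but is not a superkey — split on B -> A, giving {A, B} and {B, C, D}.
{A, B} is in BCNF.
{B, C, D} is in BCNF.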